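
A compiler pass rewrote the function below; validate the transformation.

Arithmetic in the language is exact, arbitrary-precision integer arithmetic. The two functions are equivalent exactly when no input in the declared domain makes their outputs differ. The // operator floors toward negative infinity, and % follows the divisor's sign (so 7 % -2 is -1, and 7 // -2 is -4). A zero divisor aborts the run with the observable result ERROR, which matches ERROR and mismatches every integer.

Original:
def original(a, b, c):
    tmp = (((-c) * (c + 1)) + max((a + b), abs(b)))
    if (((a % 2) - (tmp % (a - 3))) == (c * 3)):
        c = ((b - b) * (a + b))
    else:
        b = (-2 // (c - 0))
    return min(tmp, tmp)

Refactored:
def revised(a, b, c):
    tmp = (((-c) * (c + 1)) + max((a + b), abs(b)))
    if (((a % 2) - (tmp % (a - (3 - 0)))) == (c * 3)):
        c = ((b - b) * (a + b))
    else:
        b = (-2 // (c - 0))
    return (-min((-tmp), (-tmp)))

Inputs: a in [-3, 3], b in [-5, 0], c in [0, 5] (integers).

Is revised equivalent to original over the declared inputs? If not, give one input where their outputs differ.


Equivalent. One difference looks behavioral, but it never changes the outcome for any declared input.
Checked all 252 inputs in the declared domain: the outputs agree on every one.
Spot check at a=-3, b=-2, c=3 — original: tmp = -10; (((a % 2) - (tmp % (a - 3))) == (c * 3)) -> false; b = -1; return -10. revised: tmp = -10; (((a % 2) - (tmp % (a - (3 - 0)))) == (c * 3)) -> false; b = -1; return -10. Both give -10.
verdict: equivalent


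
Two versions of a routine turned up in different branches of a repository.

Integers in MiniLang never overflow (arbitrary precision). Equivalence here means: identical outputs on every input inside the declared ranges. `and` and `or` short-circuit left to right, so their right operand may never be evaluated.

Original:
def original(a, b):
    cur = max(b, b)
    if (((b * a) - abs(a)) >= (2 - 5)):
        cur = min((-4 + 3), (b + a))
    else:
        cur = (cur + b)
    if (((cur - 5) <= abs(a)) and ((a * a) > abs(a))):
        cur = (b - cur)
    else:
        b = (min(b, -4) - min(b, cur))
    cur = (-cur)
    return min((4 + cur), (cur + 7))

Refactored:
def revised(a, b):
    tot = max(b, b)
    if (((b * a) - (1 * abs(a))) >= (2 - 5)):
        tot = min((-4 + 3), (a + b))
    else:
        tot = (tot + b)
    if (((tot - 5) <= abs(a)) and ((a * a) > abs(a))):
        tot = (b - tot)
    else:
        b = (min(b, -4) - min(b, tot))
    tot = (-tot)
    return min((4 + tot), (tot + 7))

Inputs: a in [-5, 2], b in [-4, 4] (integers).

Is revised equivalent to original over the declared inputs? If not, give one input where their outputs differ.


Behavior is preserved: although arithmetic usage differs, and local variable names differ, and constant usage differs, the outputs never diverge.
Tracing a=-1, b=2: original: cur becomes 2; next (((b * a) - abs(a)) >= (2 - 5)) evaluates to true; next cur becomes -1; next (((cur - 5) <= abs(a)) and ((a * a) > abs(a))) evaluates to false; next b becomes -3; next cur becomes 1; next final value 5 | revised: tot becomes 2; next (((b * a) - (1 * abs(a))) >= (2 - 5)) evaluates to true; next tot becomes -1; next (((tot - 5) <= abs(a)) and ((a * a) > abs(a))) evaluates to false; next b becomes -3; next tot becomes 1; next final value 5 — matching result 5.
Across all 72 domain points the two functions coincide.
verdict: equivalent


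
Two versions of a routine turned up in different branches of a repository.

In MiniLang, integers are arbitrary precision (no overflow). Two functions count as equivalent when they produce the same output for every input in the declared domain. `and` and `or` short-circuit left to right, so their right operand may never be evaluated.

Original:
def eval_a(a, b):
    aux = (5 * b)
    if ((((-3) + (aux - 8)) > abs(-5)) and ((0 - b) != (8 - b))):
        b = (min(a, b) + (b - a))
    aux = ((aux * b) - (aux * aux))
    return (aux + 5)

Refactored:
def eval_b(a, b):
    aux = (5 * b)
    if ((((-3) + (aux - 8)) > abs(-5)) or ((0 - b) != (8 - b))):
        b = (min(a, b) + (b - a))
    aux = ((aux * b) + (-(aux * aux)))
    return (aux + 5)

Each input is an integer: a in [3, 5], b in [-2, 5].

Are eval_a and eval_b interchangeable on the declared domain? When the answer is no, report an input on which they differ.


Try a=3, b=-2.
eval_a: aux := -10 | ((((-3) + (aux - 8)) > abs(-5)) and ((0 - b) != (8 - b))): false | aux := -80 | result -75
eval_b: aux := -10 | ((((-3) + (aux - 8)) > abs(-5)) or ((0 - b) != (8 - b))): true | b := -7 | aux := -30 | result -25
-75 != -25, so the rewrite changes behavior.
verdict: not equivalent; witness: a=3, b=-2


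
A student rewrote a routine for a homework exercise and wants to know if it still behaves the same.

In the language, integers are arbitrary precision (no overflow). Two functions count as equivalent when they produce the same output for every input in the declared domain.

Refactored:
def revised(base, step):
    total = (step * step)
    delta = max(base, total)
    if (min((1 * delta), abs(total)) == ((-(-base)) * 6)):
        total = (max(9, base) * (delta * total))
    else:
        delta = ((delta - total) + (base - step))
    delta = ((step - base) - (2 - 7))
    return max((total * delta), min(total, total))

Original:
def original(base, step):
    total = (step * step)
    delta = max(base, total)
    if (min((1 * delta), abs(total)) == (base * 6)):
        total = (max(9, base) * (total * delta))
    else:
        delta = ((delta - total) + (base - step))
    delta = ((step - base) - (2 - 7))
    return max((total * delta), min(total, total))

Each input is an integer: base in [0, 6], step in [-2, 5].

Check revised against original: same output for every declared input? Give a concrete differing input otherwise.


This is a faithful refactor — same computation, different form, but the computed results match everywhere.
Spot check at base=3, step=-2 — original: total=4, then delta=4, then (min((1 * delta), abs(total)) == (base * 6)) is false, then delta=5, then delta=0, then returns 4. revised: total=4, then delta=4, then (min((1 * delta), abs(total)) == ((-(-base)) * 6)) is false, then delta=5, then delta=0, then returns 4. Both give 4.
An exhaustive pass over the 56 declared inputs shows identical outputs.
verdict: equivalent


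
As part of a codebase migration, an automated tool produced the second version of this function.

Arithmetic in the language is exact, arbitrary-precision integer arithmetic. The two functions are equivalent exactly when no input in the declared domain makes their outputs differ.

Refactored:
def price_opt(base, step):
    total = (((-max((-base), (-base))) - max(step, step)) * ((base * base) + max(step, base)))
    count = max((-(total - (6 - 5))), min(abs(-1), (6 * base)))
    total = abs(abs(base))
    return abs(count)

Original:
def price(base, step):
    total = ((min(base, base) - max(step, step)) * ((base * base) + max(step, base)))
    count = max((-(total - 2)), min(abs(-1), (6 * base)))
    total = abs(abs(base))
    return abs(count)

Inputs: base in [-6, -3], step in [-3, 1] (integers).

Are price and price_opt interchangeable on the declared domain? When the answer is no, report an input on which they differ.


Take base=-6, step=-3.
price: total := -99 | count := 101 | total := 6 | result 101
price_opt: total := -99 | count := 100 | total := 6 | result 100
101 vs 100 — the two versions disagree here.
verdict: not equivalent; witness: base=-6, step=-3


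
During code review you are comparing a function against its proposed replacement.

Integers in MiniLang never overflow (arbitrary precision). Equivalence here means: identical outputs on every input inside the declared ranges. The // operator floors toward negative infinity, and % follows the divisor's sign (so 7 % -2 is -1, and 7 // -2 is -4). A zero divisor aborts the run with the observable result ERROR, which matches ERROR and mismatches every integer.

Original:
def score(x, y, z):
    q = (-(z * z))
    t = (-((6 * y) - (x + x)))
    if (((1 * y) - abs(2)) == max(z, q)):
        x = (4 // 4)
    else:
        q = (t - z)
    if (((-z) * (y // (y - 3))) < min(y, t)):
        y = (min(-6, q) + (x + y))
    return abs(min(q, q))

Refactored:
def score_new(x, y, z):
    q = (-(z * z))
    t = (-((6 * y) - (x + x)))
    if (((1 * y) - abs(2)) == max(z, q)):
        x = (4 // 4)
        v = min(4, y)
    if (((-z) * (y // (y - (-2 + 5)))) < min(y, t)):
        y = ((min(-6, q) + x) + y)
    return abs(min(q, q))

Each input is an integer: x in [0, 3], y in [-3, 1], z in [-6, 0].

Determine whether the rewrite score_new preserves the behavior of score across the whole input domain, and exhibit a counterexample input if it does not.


At x=0, y=-3, z=-6: score gives 24, score_new gives 36.
verdict: not equivalent; witness: x=0, y=-3, z=-6


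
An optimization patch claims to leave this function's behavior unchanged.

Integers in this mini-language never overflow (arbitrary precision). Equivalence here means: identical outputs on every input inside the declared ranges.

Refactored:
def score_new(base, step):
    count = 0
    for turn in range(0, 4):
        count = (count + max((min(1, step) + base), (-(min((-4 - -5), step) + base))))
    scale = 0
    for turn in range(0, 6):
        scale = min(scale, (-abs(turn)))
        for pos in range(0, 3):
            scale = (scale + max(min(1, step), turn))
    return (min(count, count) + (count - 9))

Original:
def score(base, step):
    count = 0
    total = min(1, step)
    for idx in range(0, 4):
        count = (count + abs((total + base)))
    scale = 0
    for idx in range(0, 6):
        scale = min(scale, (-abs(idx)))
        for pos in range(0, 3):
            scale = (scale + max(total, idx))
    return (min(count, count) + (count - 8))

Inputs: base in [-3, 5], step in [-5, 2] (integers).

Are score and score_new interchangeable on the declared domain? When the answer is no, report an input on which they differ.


Input base=-3, step=-5: 56 from score versus 55 from score_new.
verdict: not equivalent; witness: base=-3, step=-5


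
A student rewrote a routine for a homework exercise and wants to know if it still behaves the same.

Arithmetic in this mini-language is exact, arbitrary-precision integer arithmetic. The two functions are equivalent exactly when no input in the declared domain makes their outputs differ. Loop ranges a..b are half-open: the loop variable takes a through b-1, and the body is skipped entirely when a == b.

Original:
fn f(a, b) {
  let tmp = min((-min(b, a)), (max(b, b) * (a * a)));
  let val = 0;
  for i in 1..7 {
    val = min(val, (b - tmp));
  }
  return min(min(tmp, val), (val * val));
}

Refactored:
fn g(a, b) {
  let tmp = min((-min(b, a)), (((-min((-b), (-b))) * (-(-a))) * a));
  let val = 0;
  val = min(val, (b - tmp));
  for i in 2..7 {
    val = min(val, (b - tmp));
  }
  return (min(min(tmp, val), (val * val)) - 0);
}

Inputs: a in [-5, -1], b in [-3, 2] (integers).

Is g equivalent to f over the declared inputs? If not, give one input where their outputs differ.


Side by side, the visible changes include: loop structure differs, plus min/max/abs usage differs, plus constant usage differs, plus arithmetic usage differs, plus statement counts differ.
As a probe, take a=-2, b=1: f runs tmp=2, then val=0, then (i=1), then val=-1, then (i=2), then val=-1, then (i=3), then val=-1, then (i=4), then val=-1, then (i=5), then val=-1, then (i=6), then val=-1, then returns -1; g runs tmp=2, then val=0, then val=-1, then (i=2), then val=-1, then (i=3), then val=-1, then (i=4), then val=-1, then (i=5), then val=-1, then (i=6), then val=-1, then returns -1; both end at -1.
Every one of the 30 inputs gives matching results.
verdict: equivalent


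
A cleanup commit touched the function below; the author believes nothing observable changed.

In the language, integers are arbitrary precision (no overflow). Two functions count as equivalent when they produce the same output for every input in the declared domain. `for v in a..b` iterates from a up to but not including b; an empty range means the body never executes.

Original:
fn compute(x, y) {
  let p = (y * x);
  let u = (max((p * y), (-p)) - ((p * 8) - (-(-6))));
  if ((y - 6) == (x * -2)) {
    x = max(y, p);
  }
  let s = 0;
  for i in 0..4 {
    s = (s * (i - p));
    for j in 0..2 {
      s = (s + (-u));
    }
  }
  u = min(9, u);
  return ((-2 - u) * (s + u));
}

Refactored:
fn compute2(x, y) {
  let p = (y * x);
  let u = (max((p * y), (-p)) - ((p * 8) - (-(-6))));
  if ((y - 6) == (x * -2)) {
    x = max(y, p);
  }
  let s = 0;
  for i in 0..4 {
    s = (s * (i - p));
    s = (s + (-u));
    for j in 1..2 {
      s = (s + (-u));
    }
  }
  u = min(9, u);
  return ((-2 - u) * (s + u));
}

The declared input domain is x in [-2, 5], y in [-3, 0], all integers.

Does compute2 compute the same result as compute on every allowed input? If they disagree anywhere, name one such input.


Equivalent — the differences include loop structure differs; also statement counts differ; also arithmetic usage differs, yet no declared input distinguishes the two.
Tracing x=3, y=0: compute: p becomes 0; next u becomes 6; next ((y - 6) == (x * -2)) evaluates to true; next x becomes 0; next s becomes 0; next at i=0:; next s becomes 0; next at j=0:; next s becomes -6; next at j=1:; next s becomes -12; next at i=1:; next s becomes -12; next at j=0:; next s becomes -18; next at j=1:; next s becomes -24; next at i=2:; next s becomes -48; next at j=0:; next s becomes -54; next at j=1:; next s becomes -60; next at i=3:; next s becomes -180; next at j=0:; next s becomes -186; next at j=1:; next s becomes -192; next u becomes 6; next final value 1488 | compute2: p becomes 0; next u becomes 6; next ((y - 6) == (x * -2)) evaluates to true; next x becomes 0; next s becomes 0; next at i=0:; next s becomes 0; next s becomes -6; next at j=1:; next s becomes -12; next at i=1:; next s becomes -12; next s becomes -18; next at j=1:; next s becomes -24; next at i=2:; next s becomes -48; next s becomes -54; next at j=1:; next s becomes -60; next at i=3:; next s becomes -180; next s becomes -186; next at j=1:; next s becomes -192; next u becomes 6; next final value 1488 — matching result 1488.
An exhaustive pass over the 32 declared inputs shows identical outputs.
verdict: equivalent


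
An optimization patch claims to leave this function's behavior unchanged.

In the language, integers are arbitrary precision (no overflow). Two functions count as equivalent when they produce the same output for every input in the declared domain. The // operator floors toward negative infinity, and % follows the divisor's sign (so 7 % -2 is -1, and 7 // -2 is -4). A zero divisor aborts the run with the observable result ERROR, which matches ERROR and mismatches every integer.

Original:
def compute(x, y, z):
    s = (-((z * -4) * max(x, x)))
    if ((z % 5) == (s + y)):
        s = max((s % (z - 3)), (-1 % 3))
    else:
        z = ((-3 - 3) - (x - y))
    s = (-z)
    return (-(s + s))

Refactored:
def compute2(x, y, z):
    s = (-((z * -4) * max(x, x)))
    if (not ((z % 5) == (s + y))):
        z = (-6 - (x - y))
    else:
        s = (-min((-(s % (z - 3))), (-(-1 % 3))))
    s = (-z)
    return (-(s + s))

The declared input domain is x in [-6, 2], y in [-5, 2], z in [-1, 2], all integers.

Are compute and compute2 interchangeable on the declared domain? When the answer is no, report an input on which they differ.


Side by side, the visible changes include: min/max/abs usage differs, plus boolean connective usage differs, plus constant usage differs, plus arithmetic usage differs.
Spot check at x=0, y=-3, z=2 — compute: s=0, then ((z % 5) == (s + y)) is false, then z=-9, then s=9, then returns -18. compute2: s=0, then (not ((z % 5) == (s + y))) is true, then z=-9, then s=9, then returns -18. Both give -18.
An exhaustive pass over the 288 declared inputs shows identical outputs.
verdict: equivalent


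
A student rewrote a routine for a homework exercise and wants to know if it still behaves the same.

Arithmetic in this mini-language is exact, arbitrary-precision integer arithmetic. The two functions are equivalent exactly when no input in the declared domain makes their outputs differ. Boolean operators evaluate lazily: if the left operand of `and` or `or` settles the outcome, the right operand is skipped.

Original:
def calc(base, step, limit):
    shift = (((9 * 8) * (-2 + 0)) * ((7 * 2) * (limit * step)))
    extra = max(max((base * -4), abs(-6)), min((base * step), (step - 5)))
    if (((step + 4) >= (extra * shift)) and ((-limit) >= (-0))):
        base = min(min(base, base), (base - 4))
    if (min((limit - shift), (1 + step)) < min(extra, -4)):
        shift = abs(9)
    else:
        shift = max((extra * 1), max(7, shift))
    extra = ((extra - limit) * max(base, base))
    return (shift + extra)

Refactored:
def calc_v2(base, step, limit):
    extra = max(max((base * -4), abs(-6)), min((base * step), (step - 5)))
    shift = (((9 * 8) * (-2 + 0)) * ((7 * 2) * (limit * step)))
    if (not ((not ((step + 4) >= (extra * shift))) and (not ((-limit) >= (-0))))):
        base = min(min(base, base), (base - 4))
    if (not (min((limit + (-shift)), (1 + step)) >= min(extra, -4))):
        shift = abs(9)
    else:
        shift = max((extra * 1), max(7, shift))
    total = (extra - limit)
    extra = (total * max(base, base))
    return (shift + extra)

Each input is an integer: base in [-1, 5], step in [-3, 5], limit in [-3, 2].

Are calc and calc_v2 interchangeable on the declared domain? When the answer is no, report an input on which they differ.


Not equivalent: base=-1, step=0, limit=1 separates them (2 vs -18).
calc: shift=0, then extra=6, then (((step + 4) >= (extra * shift)) and ((-limit) >= (-0))) is false, then (min((limit - shift), (1 + step)) < min(extra, -4)) is false, then shift=7, then extra=-5, then returns 2
calc_v2: extra=6, then shift=0, then (not ((not ((step + 4) >= (extra * shift))) and (not ((-limit) >= (-0))))) is true, then base=-5, then (not (min((limit + (-shift)), (1 + step)) >= min(extra, -4))) is false, then shift=7, then total=5, then extra=-25, then returns -18
verdict: not equivalent; witness: base=-1, step=0, limit=1


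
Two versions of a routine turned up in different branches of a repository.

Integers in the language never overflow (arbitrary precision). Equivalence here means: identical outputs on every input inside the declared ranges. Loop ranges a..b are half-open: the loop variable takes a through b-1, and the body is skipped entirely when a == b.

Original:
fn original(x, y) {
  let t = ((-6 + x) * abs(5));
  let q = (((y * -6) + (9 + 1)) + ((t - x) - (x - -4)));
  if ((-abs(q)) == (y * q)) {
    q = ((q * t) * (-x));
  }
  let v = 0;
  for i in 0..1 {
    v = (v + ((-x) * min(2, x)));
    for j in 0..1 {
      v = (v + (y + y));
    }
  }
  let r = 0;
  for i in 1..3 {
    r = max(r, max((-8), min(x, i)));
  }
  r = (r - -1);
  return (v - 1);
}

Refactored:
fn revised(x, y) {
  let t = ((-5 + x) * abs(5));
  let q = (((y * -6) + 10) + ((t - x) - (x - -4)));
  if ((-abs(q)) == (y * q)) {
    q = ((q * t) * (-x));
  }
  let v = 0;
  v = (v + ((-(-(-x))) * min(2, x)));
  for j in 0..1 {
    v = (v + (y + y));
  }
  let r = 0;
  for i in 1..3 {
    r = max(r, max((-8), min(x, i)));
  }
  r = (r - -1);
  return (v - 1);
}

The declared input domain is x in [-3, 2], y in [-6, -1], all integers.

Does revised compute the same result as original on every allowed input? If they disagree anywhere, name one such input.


The suspicious edit (`-6` became `-5`) never changes the result for any input inside the declared domain.
Tracing x=1, y=-1: original: t := -25 | q := -15 | ((-abs(q)) == (y * q)): false | v := 0 | iter i=0: | v := -1 | iter j=0: | v := -3 | r := 0 | iter i=1: | r := 1 | iter i=2: | r := 1 | r := 2 | result -4 | revised: t := -20 | q := -10 | ((-abs(q)) == (y * q)): false | v := 0 | v := -1 | iter j=0: | v := -3 | r := 0 | iter i=1: | r := 1 | iter i=2: | r := 1 | r := 2 | result -4 — matching result -4.
Across all 36 domain points the two functions coincide.
verdict: equivalent


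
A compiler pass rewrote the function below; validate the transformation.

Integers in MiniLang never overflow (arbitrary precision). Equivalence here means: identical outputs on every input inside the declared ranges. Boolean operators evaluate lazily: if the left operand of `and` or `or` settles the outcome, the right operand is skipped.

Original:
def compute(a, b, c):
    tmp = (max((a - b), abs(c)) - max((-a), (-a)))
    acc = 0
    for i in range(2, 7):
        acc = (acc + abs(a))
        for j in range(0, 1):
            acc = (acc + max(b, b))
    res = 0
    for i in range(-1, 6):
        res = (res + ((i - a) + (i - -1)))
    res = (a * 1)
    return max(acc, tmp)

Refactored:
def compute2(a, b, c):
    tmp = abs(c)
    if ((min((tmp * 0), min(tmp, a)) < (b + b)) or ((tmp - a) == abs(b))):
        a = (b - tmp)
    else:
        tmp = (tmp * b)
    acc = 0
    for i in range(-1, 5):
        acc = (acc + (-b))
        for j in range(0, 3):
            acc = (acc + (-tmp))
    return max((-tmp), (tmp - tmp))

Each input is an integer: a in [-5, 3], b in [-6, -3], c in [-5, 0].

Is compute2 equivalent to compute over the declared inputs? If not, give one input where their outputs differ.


Evaluate both at a=-5, b=-6, c=-5.
compute: tmp = 0; acc = 0; [i=2]; acc = 5; [j=0]; acc = -1; [i=3]; acc = 4; [j=0]; acc = -2; [i=4]; acc = 3; [j=0]; acc = -3; [i=5]; acc = 2; [j=0]; acc = -4; [i=6]; acc = 1; [j=0]; acc = -5; res = 0; [i=-1]; res = 4; [i=0]; res = 10; [i=1]; res = 18; [i=2]; res = 28; [i=3]; res = 40; [i=4]; res = 54; [i=5]; res = 70; res = -5; return 0
compute2: tmp = 5; ((min((tmp * 0), min(tmp, a)) < (b + b)) or ((tmp - a) == abs(b))) -> false; tmp = -30; acc = 0; [i=-1]; acc = 6; [j=0]; acc = 36; [j=1]; acc = 66; [j=2]; acc = 96; [i=0]; acc = 102; [j=0]; acc = 132; [j=1]; acc = 162; [j=2]; acc = 192; [i=1]; acc = 198; [j=0]; acc = 228; [j=1]; acc = 258; [j=2]; acc = 288; [i=2]; acc = 294; [j=0]; acc = 324; [j=1]; acc = 354; [j=2]; acc = 384; [i=3]; acc = 390; [j=0]; acc = 420; [j=1]; acc = 450; [j=2]; acc = 480; [i=4]; acc = 486; [j=0]; acc = 516; [j=1]; acc = 546; [j=2]; acc = 576; return 30
0 vs 30 — the two versions disagree here.
verdict: not equivalent; witness: a=-5, b=-6, c=-5


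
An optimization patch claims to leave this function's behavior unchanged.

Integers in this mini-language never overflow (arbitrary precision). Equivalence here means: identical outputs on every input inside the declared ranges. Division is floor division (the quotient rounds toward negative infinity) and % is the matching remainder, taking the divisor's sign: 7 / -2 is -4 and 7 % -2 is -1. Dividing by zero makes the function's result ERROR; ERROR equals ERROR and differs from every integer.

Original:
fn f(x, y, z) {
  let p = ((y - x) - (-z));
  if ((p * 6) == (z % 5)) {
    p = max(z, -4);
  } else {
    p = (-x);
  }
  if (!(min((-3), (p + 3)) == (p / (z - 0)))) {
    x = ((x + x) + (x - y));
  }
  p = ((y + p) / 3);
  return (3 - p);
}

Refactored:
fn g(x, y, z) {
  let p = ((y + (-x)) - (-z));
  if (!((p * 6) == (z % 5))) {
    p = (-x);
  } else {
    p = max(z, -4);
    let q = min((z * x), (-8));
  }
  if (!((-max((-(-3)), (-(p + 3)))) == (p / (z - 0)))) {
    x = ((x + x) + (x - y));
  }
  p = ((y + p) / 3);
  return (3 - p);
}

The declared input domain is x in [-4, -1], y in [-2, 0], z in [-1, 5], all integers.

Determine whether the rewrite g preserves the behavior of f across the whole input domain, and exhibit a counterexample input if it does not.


Behavior is preserved: although local variable names differ, min/max/abs usage differs, arithmetic usage differs, statement counts differ, boolean connective usage differs, constant usage differs, the outputs never diverge.
One worked example (x=-4, y=0, z=1) — f: p = 5; ((p * 6) == (z % 5)) -> false; p = 4; (!(min((-3), (p + 3)) == (p / (z - 0)))) -> true; x = -12; p = 1; return 2; g: p = 5; (!((p * 6) == (z % 5))) -> true; p = 4; (!((-max((-(-3)), (-(p + 3)))) == (p / (z - 0)))) -> true; x = -12; p = 1; return 2; agreement on 2.
Checked all 84 inputs in the declared domain: the outputs agree on every one.
verdict: equivalent


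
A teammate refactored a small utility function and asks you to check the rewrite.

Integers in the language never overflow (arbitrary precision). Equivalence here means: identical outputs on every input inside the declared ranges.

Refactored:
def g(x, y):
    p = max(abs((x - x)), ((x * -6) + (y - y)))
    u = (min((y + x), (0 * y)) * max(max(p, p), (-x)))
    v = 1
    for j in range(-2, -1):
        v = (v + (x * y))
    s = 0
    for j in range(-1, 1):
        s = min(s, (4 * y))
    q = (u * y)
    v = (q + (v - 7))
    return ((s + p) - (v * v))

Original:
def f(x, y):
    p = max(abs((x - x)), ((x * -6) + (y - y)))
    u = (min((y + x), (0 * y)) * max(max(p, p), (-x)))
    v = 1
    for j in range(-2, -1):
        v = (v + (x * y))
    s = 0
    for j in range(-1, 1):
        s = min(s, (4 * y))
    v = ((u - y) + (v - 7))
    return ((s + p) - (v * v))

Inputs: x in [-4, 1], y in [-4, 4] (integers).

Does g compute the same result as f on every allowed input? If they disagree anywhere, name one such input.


Evaluate both at x=-4, y=-4.
f: p becomes 24; next u becomes -192; next v becomes 1; next at j=-2:; next v becomes 17; next s becomes 0; next at j=-1:; next s becomes -16; next at j=0:; next s becomes -16; next v becomes -178; next final value -31676
g: p becomes 24; next u becomes -192; next v becomes 1; next at j=-2:; next v becomes 17; next s becomes 0; next at j=-1:; next s becomes -16; next at j=0:; next s becomes -16; next q becomes 768; next v becomes 778; next final value -605276
-31676 vs -605276 — the two versions disagree here.
verdict: not equivalent; witness: x=-4, y=-4


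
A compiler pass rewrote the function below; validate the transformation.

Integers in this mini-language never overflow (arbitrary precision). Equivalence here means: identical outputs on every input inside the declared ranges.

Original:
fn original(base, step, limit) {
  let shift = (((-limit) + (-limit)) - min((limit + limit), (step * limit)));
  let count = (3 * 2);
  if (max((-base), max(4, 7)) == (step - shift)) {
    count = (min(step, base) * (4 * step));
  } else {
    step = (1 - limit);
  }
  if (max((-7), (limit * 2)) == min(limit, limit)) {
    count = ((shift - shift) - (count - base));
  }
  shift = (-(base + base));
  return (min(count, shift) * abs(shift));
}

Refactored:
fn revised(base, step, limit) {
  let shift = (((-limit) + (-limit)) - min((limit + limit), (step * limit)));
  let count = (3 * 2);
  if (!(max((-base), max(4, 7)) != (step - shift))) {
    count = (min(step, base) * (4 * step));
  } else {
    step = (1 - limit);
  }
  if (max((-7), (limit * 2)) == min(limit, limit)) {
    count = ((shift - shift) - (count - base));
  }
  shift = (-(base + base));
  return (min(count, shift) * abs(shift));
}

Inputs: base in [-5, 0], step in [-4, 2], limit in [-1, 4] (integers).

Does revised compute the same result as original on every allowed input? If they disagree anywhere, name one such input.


Equivalent — the differences include comparison usage differs, and boolean connective usage differs, yet no declared input distinguishes the two.
Tracing base=-1, step=-4, limit=1: original: shift becomes 2; next count becomes 6; next (max((-base), max(4, 7)) == (step - shift)) evaluates to false; next step becomes 0; next (max((-7), (limit * 2)) == min(limit, limit)) evaluates to false; next shift becomes 2; next final value 4 | revised: shift becomes 2; next count becomes 6; next (!(max((-base), max(4, 7)) != (step - shift))) evaluates to false; next step becomes 0; next (max((-7), (limit * 2)) == min(limit, limit)) evaluates to false; next shift becomes 2; next final value 4 — matching result 4.
An exhaustive pass over the 252 declared inputs shows identical outputs.
verdict: equivalent


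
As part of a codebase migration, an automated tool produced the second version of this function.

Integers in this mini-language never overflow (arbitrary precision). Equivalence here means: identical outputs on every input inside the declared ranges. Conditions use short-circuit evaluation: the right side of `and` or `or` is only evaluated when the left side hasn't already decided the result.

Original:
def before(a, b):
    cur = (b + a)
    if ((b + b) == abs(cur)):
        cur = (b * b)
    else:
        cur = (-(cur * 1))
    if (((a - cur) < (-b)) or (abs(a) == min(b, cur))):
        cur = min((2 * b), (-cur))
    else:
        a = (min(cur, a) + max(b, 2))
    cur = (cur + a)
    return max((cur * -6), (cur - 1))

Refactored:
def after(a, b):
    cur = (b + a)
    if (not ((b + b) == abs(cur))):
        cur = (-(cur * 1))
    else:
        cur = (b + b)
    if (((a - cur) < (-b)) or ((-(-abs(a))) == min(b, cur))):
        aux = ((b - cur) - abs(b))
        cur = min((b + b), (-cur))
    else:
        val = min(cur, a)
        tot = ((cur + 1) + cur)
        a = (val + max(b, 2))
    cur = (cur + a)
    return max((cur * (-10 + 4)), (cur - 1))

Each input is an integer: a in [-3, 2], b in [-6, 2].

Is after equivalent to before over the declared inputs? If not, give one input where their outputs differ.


These are not equivalent — on a=-3, b=1 the outputs split (24 vs 30).
before: cur := -2 | ((b + b) == abs(cur)): true | cur := 1 | (((a - cur) < (-b)) or (abs(a) == min(b, cur))): true | cur := -1 | cur := -4 | result 24
after: cur := -2 | (not ((b + b) == abs(cur))): false | cur := 2 | (((a - cur) < (-b)) or ((-(-abs(a))) == min(b, cur))): true | aux := -2 | cur := -2 | cur := -5 | result 30
verdict: not equivalent; witness: a=-3, b=1


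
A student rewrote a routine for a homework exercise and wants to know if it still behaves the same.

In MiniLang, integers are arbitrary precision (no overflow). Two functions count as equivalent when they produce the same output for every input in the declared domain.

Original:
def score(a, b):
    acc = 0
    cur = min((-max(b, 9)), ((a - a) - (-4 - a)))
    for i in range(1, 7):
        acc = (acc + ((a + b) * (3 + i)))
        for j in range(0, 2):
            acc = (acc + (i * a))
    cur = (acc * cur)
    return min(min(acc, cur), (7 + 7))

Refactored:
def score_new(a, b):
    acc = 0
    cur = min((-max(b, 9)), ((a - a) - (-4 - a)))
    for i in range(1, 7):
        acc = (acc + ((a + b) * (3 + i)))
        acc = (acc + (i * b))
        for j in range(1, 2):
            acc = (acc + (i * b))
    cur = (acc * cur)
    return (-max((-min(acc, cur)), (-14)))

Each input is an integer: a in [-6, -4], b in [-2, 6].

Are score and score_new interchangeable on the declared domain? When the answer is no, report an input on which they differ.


Input a=-6, b=-2: -564 from score versus -396 from score_new.
verdict: not equivalent; witness: a=-6, b=-2


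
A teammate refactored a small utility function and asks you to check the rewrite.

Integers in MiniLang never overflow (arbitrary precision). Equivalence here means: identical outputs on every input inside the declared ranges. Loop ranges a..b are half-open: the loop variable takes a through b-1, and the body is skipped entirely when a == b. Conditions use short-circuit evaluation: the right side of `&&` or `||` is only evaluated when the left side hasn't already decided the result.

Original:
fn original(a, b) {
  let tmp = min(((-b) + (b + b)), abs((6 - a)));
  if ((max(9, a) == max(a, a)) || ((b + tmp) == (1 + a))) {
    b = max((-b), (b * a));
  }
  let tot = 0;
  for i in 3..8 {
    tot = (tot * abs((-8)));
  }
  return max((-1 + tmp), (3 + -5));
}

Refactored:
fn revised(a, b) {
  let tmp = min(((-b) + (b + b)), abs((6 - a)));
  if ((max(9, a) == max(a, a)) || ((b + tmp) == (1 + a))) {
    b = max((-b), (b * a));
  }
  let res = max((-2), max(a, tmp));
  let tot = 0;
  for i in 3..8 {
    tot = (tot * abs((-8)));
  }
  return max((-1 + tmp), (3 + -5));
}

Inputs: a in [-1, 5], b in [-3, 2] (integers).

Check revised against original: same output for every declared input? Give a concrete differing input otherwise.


Behavior is preserved: although statement counts differ; also local variable names differ; also constant usage differs; also min/max/abs usage differs, the outputs never diverge.
As a probe, take a=3, b=2: original runs tmp becomes 2; next ((max(9, a) == max(a, a)) || ((b + tmp) == (1 + a))) evaluates to true; next b becomes 6; next tot becomes 0; next at i=3:; next tot becomes 0; next at i=4:; next tot becomes 0; next at i=5:; next tot becomes 0; next at i=6:; next tot becomes 0; next at i=7:; next tot becomes 0; next final value 1; revised runs tmp becomes 2; next ((max(9, a) == max(a, a)) || ((b + tmp) == (1 + a))) evaluates to true; next b becomes 6; next res becomes 3; next tot becomes 0; next at i=3:; next tot becomes 0; next at i=4:; next tot becomes 0; next at i=5:; next tot becomes 0; next at i=6:; next tot becomes 0; next at i=7:; next tot becomes 0; next final value 1; both end at 1.
Sweeping the whole domain (42 inputs) finds no disagreement.
verdict: equivalent


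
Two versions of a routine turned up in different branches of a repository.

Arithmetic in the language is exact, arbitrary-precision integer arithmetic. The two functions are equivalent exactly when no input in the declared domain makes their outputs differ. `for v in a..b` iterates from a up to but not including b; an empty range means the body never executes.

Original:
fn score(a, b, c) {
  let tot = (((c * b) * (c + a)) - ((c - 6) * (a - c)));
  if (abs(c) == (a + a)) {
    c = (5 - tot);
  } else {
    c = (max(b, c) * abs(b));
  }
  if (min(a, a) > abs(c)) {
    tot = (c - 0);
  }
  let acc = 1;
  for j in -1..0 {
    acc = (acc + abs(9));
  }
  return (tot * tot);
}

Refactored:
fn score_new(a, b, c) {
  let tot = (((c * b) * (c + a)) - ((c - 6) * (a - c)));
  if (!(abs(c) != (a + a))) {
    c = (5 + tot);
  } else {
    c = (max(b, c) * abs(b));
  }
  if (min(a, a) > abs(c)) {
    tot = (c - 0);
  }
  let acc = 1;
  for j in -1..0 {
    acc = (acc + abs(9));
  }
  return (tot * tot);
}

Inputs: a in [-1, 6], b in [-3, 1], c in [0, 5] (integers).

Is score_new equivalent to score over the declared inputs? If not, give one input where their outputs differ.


Input a=2, b=0, c=4: 16 from score versus 1 from score_new.
verdict: not equivalent; witness: a=2, b=0, c=4


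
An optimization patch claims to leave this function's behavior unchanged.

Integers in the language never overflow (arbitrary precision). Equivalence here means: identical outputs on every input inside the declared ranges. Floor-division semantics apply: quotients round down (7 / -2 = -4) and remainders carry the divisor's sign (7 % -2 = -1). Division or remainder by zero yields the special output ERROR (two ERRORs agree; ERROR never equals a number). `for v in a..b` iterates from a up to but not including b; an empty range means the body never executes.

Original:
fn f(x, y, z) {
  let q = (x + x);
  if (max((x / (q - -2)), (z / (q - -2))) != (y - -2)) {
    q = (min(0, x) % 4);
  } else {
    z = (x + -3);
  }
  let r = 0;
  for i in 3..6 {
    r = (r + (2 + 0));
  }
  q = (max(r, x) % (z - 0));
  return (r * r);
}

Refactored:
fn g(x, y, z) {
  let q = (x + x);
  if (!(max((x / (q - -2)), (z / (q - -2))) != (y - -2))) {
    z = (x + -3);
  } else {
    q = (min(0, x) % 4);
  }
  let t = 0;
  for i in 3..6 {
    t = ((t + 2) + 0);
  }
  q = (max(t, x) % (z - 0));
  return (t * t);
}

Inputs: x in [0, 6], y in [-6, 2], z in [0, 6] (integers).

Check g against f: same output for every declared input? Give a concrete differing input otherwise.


This is a faithful refactor — local variable names differ, plus boolean connective usage differs, but the computed results match everywhere.
One worked example (x=5, y=-3, z=4) — f: q becomes 10; next (max((x / (q - -2)), (z / (q - -2))) != (y - -2)) evaluates to true; next q becomes 0; next r becomes 0; next at i=3:; next r becomes 2; next at i=4:; next r becomes 4; next at i=5:; next r becomes 6; next q becomes 2; next final value 36; g: q becomes 10; next (!(max((x / (q - -2)), (z / (q - -2))) != (y - -2))) evaluates to false; next q becomes 0; next t becomes 0; next at i=3:; next t becomes 2; next at i=4:; next t becomes 4; next at i=5:; next t becomes 6; next q becomes 2; next final value 36; agreement on 36.
Across all 441 domain points the two functions coincide.
verdict: equivalent


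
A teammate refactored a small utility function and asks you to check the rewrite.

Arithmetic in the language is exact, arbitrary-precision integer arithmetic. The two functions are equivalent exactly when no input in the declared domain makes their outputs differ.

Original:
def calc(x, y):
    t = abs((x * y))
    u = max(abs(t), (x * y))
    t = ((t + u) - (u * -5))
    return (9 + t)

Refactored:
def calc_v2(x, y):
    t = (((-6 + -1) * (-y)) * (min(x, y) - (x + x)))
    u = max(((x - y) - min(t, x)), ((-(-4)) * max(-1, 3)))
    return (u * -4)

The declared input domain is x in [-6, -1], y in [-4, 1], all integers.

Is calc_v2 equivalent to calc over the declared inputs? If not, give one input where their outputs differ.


At x=-6, y=-4: calc gives 177, calc_v2 gives -664.
verdict: not equivalent; witness: x=-6, y=-4


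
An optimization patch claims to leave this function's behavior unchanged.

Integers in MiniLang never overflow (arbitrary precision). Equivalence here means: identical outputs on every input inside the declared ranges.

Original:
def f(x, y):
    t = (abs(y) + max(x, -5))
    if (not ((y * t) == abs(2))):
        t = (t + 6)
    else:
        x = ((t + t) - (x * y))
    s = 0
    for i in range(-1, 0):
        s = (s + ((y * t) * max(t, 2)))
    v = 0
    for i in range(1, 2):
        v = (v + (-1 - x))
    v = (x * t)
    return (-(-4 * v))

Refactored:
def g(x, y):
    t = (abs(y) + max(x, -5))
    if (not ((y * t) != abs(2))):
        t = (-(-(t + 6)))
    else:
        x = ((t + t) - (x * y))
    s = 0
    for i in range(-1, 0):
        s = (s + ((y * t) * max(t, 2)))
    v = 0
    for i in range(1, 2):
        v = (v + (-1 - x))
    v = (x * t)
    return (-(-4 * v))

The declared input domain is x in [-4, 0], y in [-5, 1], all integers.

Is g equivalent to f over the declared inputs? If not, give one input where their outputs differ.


On input x=-4, y=-5, f returns -112 while g returns -72.
verdict: not equivalent; witness: x=-4, y=-5


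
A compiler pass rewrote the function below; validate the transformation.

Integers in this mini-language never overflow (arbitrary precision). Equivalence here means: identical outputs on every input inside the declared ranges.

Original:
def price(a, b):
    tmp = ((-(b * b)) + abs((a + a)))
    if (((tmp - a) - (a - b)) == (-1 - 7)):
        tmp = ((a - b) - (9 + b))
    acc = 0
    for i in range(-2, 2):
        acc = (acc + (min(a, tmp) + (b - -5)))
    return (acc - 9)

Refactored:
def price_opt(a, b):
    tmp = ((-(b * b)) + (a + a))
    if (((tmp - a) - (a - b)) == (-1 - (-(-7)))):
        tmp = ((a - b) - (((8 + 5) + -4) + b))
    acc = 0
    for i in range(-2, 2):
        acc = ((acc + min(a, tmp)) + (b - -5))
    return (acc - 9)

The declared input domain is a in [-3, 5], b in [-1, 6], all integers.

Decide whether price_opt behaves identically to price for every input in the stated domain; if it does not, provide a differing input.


Try a=-3, b=-1.
price: tmp := 5 | (((tmp - a) - (a - b)) == (-1 - 7)): false | acc := 0 | iter i=-2: | acc := 1 | iter i=-1: | acc := 2 | iter i=0: | acc := 3 | iter i=1: | acc := 4 | result -5
price_opt: tmp := -7 | (((tmp - a) - (a - b)) == (-1 - (-(-7)))): false | acc := 0 | iter i=-2: | acc := -3 | iter i=-1: | acc := -6 | iter i=0: | acc := -9 | iter i=1: | acc := -12 | result -21
-5 vs -21 — the two versions disagree here.
verdict: not equivalent; witness: a=-3, b=-1


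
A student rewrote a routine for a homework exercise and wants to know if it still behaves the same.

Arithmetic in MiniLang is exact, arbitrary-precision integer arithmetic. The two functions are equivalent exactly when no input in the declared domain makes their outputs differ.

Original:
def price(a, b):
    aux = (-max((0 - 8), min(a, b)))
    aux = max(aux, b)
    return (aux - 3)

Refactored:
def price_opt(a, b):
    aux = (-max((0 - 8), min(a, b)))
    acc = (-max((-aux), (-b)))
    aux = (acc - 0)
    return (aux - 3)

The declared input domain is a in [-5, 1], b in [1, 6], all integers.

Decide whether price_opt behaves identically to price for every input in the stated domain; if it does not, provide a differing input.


There is a counterexample at a=-5, b=1: 2 on one side, -2 on the other.
price: aux becomes 5; next aux becomes 5; next final value 2
price_opt: aux becomes 5; next acc becomes 1; next aux becomes 1; next final value -2
verdict: not equivalent; witness: a=-5, b=1
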